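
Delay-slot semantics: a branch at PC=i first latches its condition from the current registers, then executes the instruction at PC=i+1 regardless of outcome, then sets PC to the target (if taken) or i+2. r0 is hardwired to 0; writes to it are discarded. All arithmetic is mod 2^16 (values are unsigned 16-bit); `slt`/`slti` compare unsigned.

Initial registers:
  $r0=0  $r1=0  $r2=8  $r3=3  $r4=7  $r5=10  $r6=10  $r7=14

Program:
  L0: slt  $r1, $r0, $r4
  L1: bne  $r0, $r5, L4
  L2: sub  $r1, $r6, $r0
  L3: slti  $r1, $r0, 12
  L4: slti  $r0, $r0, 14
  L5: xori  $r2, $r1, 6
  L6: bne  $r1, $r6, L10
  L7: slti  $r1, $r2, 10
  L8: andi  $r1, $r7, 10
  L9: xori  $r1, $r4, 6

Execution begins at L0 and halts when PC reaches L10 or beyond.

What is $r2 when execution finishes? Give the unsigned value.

12

#0 slt  $r1, $r0, $r4 ; 0/1/8/3/7/10/10/14
#1 bne  $r0, $r5, L4 ; 0/1/8/3/7/10/10/14 ; →target
#2 sub  $r1, $r6, $r0 ; 0/10/8/3/7/10/10/14
#4 slti  $r0, $r0, 14 ; 0/10/8/3/7/10/10/14
#5 xori  $r2, $r1, 6 ; 0/10/12/3/7/10/10/14
#6 bne  $r1, $r6, L10 ; 0/10/12/3/7/10/10/14 ; →fallthru
#7 slti  $r1, $r2, 10 ; 0/0/12/3/7/10/10/14
#8 andi  $r1, $r7, 10 ; 0/10/12/3/7/10/10/14
#9 xori  $r1, $r4, 6 ; 0/1/12/3/7/10/10/14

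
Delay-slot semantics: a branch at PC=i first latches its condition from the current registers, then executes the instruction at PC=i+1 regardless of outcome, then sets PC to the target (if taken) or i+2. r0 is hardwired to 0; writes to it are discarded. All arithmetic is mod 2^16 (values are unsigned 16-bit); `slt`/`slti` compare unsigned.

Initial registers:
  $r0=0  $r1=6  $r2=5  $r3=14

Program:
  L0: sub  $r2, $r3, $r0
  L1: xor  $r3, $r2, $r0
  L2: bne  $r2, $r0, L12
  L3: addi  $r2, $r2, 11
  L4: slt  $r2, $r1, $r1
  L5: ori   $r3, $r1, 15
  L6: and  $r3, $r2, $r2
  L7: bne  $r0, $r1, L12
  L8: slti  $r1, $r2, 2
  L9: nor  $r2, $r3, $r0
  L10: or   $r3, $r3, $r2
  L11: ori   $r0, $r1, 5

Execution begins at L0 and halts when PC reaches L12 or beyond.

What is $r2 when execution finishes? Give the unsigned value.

25

PC=0  sub  $r2, $r3, $r0     | $r0=0 $r1=6 $r2=14 $r3=14
PC=1  xor  $r3, $r2, $r0     | $r0=0 $r1=6 $r2=14 $r3=14
PC=2  bne  $r2, $r0, L12     | $r0=0 $r1=6 $r2=14 $r3=14  [TAKEN]
PC=3  addi  $r2, $r2, 11     | $r0=0 $r1=6 $r2=25 $r3=14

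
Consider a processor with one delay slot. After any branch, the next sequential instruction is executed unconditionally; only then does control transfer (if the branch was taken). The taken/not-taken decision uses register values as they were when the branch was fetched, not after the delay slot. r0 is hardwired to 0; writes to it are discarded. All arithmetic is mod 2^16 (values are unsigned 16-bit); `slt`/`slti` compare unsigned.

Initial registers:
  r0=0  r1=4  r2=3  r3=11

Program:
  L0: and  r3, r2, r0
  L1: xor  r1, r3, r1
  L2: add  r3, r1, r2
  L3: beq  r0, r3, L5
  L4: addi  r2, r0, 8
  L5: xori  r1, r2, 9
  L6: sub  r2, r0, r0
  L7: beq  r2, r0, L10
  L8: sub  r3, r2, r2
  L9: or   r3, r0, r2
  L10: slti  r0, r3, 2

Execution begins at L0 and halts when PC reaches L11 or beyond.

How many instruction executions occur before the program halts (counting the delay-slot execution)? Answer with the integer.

  step pc=0: and  r3, r2, r0  regs=(0,4,3,0)
  step pc=1: xor  r1, r3, r1  regs=(0,4,3,0)
  step pc=2: add  r3, r1, r2  regs=(0,4,3,7)
  step pc=3: beq  r0, r3, L5  cond=F  regs=(0,4,3,7)
  step pc=4: addi  r2, r0, 8  regs=(0,4,8,7)
  step pc=5: xori  r1, r2, 9  regs=(0,1,8,7)
  step pc=6: sub  r2, r0, r0  regs=(0,1,0,7)
  step pc=7: beq  r2, r0, L10  cond=T  regs=(0,1,0,7)
  step pc=8: sub  r3, r2, r2  regs=(0,1,0,0)
  step pc=10: slti  r0, r3, 2  regs=(0,1,0,0)

10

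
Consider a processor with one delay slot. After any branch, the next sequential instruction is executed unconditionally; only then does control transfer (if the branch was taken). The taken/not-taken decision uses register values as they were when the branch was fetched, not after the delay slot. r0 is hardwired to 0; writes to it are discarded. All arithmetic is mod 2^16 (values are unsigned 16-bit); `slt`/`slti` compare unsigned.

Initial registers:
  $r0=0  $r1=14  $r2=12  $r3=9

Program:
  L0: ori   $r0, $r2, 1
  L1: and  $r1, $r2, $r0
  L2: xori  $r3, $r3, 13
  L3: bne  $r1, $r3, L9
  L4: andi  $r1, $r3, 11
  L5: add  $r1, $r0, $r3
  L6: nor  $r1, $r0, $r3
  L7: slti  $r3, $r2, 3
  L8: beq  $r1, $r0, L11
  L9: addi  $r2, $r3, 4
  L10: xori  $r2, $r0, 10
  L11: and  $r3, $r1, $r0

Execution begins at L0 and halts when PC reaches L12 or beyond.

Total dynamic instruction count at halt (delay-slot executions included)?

8

[0] ori   $r0, $r2, 1  →  {$r0:0, $r1:14, $r2:12, $r3:9}
[1] and  $r1, $r2, $r0  →  {$r0:0, $r1:0, $r2:12, $r3:9}
[2] xori  $r3, $r3, 13  →  {$r0:0, $r1:0, $r2:12, $r3:4}
[3] bne  $r1, $r3, L9  →  {$r0:0, $r1:0, $r2:12, $r3:4}  ⟨branch taken⟩
[4] andi  $r1, $r3, 11  →  {$r0:0, $r1:0, $r2:12, $r3:4}
[9] addi  $r2, $r3, 4  →  {$r0:0, $r1:0, $r2:8, $r3:4}
[10] xori  $r2, $r0, 10  →  {$r0:0, $r1:0, $r2:10, $r3:4}
[11] and  $r3, $r1, $r0  →  {$r0:0, $r1:0, $r2:10, $r3:0}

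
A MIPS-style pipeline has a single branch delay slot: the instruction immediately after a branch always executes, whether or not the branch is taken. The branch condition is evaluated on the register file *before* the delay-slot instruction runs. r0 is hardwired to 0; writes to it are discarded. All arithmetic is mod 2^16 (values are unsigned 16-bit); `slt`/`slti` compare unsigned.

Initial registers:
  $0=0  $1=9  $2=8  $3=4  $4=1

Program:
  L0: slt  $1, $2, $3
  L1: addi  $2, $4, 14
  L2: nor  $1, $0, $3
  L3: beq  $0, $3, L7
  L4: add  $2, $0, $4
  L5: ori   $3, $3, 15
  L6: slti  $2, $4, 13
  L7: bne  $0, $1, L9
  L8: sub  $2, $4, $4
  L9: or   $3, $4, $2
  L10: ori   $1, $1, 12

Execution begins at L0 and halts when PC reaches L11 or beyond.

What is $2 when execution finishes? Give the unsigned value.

0

#0 slt  $1, $2, $3 ; 0/0/8/4/1
#1 addi  $2, $4, 14 ; 0/0/15/4/1
#2 nor  $1, $0, $3 ; 0/65531/15/4/1
#3 beq  $0, $3, L7 ; 0/65531/15/4/1 ; →fallthru
#4 add  $2, $0, $4 ; 0/65531/1/4/1
#5 ori   $3, $3, 15 ; 0/65531/1/15/1
#6 slti  $2, $4, 13 ; 0/65531/1/15/1
#7 bne  $0, $1, L9 ; 0/65531/1/15/1 ; →target
#8 sub  $2, $4, $4 ; 0/65531/0/15/1
#9 or   $3, $4, $2 ; 0/65531/0/1/1
#10 ori   $1, $1, 12 ; 0/65535/0/1/1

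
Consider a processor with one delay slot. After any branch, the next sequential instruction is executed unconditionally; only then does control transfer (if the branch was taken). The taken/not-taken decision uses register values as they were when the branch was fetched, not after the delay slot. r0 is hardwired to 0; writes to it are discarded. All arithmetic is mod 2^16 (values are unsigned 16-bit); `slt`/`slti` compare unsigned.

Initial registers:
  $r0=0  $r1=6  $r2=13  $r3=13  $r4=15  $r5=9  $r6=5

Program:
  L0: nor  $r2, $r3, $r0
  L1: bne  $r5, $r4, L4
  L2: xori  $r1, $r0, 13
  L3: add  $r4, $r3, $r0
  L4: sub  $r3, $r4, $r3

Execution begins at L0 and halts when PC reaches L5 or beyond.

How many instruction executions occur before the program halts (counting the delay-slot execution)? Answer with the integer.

PC=0  nor  $r2, $r3, $r0     | $r0=0 $r1=6 $r2=65522 $r3=13 $r4=15 $r5=9 $r6=5
PC=1  bne  $r5, $r4, L4      | $r0=0 $r1=6 $r2=65522 $r3=13 $r4=15 $r5=9 $r6=5  [TAKEN]
PC=2  xori  $r1, $r0, 13     | $r0=0 $r1=13 $r2=65522 $r3=13 $r4=15 $r5=9 $r6=5
PC=4  sub  $r3, $r4, $r3     | $r0=0 $r1=13 $r2=65522 $r3=2 $r4=15 $r5=9 $r6=5

4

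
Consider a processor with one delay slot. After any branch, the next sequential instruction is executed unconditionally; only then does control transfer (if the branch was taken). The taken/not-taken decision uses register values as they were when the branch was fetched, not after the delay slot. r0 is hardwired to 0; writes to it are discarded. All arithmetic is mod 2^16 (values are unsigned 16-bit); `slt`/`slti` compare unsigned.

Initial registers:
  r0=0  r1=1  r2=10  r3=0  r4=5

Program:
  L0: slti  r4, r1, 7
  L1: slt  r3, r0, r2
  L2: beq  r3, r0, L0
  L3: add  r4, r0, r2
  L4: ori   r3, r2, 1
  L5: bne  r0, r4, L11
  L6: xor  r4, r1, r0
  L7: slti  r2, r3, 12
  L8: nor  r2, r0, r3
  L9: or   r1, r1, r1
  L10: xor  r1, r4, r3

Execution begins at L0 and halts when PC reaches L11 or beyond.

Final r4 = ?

1

PC=0  slti  r4, r1, 7        | r0=0 r1=1 r2=10 r3=0 r4=1
PC=1  slt  r3, r0, r2        | r0=0 r1=1 r2=10 r3=1 r4=1
PC=2  beq  r3, r0, L0        | r0=0 r1=1 r2=10 r3=1 r4=1  [not taken]
PC=3  add  r4, r0, r2        | r0=0 r1=1 r2=10 r3=1 r4=10
PC=4  ori   r3, r2, 1        | r0=0 r1=1 r2=10 r3=11 r4=10
PC=5  bne  r0, r4, L11       | r0=0 r1=1 r2=10 r3=11 r4=10  [TAKEN]
PC=6  xor  r4, r1, r0        | r0=0 r1=1 r2=10 r3=11 r4=1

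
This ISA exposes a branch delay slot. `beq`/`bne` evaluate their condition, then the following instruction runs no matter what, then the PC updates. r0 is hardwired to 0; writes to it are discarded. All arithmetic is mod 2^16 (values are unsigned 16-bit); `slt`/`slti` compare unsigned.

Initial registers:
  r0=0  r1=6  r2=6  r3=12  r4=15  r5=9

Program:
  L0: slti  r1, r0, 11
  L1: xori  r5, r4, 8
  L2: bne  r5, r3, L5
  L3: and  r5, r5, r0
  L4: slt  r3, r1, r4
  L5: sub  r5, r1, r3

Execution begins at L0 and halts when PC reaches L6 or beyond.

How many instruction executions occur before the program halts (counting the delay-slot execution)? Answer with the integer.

[0] slti  r1, r0, 11  →  {r0:0, r1:1, r2:6, r3:12, r4:15, r5:9}
[1] xori  r5, r4, 8  →  {r0:0, r1:1, r2:6, r3:12, r4:15, r5:7}
[2] bne  r5, r3, L5  →  {r0:0, r1:1, r2:6, r3:12, r4:15, r5:7}  ⟨branch taken⟩
[3] and  r5, r5, r0  →  {r0:0, r1:1, r2:6, r3:12, r4:15, r5:0}
[5] sub  r5, r1, r3  →  {r0:0, r1:1, r2:6, r3:12, r4:15, r5:65525}

5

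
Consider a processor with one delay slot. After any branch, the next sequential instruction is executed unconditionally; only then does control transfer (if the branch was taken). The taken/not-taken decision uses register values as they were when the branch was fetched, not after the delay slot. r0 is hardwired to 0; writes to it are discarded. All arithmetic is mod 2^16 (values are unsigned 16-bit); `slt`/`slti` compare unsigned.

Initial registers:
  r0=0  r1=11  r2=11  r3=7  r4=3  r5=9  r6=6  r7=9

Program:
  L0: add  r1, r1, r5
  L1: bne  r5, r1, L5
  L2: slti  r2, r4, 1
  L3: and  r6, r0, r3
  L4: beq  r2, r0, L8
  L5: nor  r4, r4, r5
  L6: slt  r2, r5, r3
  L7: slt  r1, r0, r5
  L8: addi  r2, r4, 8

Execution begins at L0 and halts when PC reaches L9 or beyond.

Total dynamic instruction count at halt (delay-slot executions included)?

PC=0  add  r1, r1, r5        | r0=0 r1=20 r2=11 r3=7 r4=3 r5=9 r6=6 r7=9
PC=1  bne  r5, r1, L5        | r0=0 r1=20 r2=11 r3=7 r4=3 r5=9 r6=6 r7=9  [TAKEN]
PC=2  slti  r2, r4, 1        | r0=0 r1=20 r2=0 r3=7 r4=3 r5=9 r6=6 r7=9
PC=5  nor  r4, r4, r5        | r0=0 r1=20 r2=0 r3=7 r4=65524 r5=9 r6=6 r7=9
PC=6  slt  r2, r5, r3        | r0=0 r1=20 r2=0 r3=7 r4=65524 r5=9 r6=6 r7=9
PC=7  slt  r1, r0, r5        | r0=0 r1=1 r2=0 r3=7 r4=65524 r5=9 r6=6 r7=9
PC=8  addi  r2, r4, 8        | r0=0 r1=1 r2=65532 r3=7 r4=65524 r5=9 r6=6 r7=9

7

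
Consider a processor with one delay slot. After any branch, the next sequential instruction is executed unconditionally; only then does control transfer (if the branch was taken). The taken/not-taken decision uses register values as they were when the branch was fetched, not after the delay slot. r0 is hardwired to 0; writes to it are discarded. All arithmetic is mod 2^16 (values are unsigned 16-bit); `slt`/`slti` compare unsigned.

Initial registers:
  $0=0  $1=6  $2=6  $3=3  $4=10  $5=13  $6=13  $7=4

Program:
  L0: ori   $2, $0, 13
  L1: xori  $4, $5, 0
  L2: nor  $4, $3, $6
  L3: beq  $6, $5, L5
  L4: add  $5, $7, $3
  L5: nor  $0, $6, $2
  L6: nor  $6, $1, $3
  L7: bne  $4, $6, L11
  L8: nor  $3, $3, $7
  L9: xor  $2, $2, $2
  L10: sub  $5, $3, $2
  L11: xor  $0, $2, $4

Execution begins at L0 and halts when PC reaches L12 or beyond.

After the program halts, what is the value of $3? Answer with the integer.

65528

#0 ori   $2, $0, 13 ; 0/6/13/3/10/13/13/4
#1 xori  $4, $5, 0 ; 0/6/13/3/13/13/13/4
#2 nor  $4, $3, $6 ; 0/6/13/3/65520/13/13/4
#3 beq  $6, $5, L5 ; 0/6/13/3/65520/13/13/4 ; →target
#4 add  $5, $7, $3 ; 0/6/13/3/65520/7/13/4
#5 nor  $0, $6, $2 ; 0/6/13/3/65520/7/13/4
#6 nor  $6, $1, $3 ; 0/6/13/3/65520/7/65528/4
#7 bne  $4, $6, L11 ; 0/6/13/3/65520/7/65528/4 ; →target
#8 nor  $3, $3, $7 ; 0/6/13/65528/65520/7/65528/4
#11 xor  $0, $2, $4 ; 0/6/13/65528/65520/7/65528/4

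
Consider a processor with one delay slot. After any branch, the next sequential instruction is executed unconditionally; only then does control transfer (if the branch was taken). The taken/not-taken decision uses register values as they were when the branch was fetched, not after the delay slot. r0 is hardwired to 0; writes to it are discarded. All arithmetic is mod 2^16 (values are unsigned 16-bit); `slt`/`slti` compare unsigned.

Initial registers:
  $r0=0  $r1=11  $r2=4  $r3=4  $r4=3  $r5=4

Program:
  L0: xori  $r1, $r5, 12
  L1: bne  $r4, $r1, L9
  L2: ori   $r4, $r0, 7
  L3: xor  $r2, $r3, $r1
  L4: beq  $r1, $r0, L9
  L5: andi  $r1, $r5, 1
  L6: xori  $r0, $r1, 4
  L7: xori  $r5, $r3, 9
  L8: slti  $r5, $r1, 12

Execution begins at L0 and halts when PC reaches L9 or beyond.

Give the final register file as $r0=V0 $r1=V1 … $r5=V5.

$r0=0 $r1=8 $r2=4 $r3=4 $r4=7 $r5=4

PC=0  xori  $r1, $r5, 12     | $r0=0 $r1=8 $r2=4 $r3=4 $r4=3 $r5=4
PC=1  bne  $r4, $r1, L9      | $r0=0 $r1=8 $r2=4 $r3=4 $r4=3 $r5=4  [TAKEN]
PC=2  ori   $r4, $r0, 7      | $r0=0 $r1=8 $r2=4 $r3=4 $r4=7 $r5=4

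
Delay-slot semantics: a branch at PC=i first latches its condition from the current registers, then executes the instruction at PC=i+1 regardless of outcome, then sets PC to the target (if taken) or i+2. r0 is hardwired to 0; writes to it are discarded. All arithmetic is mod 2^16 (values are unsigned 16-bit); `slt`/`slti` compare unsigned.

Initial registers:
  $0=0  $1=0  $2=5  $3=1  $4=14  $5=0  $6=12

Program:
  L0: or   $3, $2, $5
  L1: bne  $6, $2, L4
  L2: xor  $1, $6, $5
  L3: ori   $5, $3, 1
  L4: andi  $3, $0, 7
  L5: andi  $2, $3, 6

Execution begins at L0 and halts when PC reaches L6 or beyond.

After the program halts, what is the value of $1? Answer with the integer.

PC=0  or   $3, $2, $5        | $0=0 $1=0 $2=5 $3=5 $4=14 $5=0 $6=12
PC=1  bne  $6, $2, L4        | $0=0 $1=0 $2=5 $3=5 $4=14 $5=0 $6=12  [TAKEN]
PC=2  xor  $1, $6, $5        | $0=0 $1=12 $2=5 $3=5 $4=14 $5=0 $6=12
PC=4  andi  $3, $0, 7        | $0=0 $1=12 $2=5 $3=0 $4=14 $5=0 $6=12
PC=5  andi  $2, $3, 6        | $0=0 $1=12 $2=0 $3=0 $4=14 $5=0 $6=12

12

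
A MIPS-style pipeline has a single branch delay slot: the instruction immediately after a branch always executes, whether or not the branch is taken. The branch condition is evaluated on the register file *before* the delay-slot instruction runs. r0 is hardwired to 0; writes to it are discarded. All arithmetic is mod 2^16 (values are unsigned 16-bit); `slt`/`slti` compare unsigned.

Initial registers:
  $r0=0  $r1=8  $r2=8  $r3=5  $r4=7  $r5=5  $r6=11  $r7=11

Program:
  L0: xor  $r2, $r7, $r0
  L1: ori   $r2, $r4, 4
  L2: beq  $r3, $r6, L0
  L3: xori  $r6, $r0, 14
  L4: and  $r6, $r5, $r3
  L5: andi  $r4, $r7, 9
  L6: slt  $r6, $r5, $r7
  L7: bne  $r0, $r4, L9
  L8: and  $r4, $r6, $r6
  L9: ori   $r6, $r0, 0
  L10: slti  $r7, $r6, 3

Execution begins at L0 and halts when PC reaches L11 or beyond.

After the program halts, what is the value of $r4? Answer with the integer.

1

[0] xor  $r2, $r7, $r0  →  {$r0:0, $r1:8, $r2:11, $r3:5, $r4:7, $r5:5, $r6:11, $r7:11}
[1] ori   $r2, $r4, 4  →  {$r0:0, $r1:8, $r2:7, $r3:5, $r4:7, $r5:5, $r6:11, $r7:11}
[2] beq  $r3, $r6, L0  →  {$r0:0, $r1:8, $r2:7, $r3:5, $r4:7, $r5:5, $r6:11, $r7:11}  ⟨branch fallthrough⟩
[3] xori  $r6, $r0, 14  →  {$r0:0, $r1:8, $r2:7, $r3:5, $r4:7, $r5:5, $r6:14, $r7:11}
[4] and  $r6, $r5, $r3  →  {$r0:0, $r1:8, $r2:7, $r3:5, $r4:7, $r5:5, $r6:5, $r7:11}
[5] andi  $r4, $r7, 9  →  {$r0:0, $r1:8, $r2:7, $r3:5, $r4:9, $r5:5, $r6:5, $r7:11}
[6] slt  $r6, $r5, $r7  →  {$r0:0, $r1:8, $r2:7, $r3:5, $r4:9, $r5:5, $r6:1, $r7:11}
[7] bne  $r0, $r4, L9  →  {$r0:0, $r1:8, $r2:7, $r3:5, $r4:9, $r5:5, $r6:1, $r7:11}  ⟨branch taken⟩
[8] and  $r4, $r6, $r6  →  {$r0:0, $r1:8, $r2:7, $r3:5, $r4:1, $r5:5, $r6:1, $r7:11}
[9] ori   $r6, $r0, 0  →  {$r0:0, $r1:8, $r2:7, $r3:5, $r4:1, $r5:5, $r6:0, $r7:11}
[10] slti  $r7, $r6, 3  →  {$r0:0, $r1:8, $r2:7, $r3:5, $r4:1, $r5:5, $r6:0, $r7:1}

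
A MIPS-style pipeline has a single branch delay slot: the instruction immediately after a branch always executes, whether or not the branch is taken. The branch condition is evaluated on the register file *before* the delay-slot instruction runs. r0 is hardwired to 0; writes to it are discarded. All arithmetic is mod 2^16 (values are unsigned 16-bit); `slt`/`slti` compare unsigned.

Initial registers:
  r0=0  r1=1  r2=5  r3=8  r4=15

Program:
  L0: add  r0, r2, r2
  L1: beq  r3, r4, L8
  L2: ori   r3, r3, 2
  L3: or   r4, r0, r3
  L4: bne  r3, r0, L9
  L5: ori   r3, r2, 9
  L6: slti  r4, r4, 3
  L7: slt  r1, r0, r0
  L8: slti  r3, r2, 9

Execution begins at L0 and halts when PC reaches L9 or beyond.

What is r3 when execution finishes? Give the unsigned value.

13

#0 add  r0, r2, r2 ; 0/1/5/8/15
#1 beq  r3, r4, L8 ; 0/1/5/8/15 ; →fallthru
#2 ori   r3, r3, 2 ; 0/1/5/10/15
#3 or   r4, r0, r3 ; 0/1/5/10/10
#4 bne  r3, r0, L9 ; 0/1/5/10/10 ; →target
#5 ori   r3, r2, 9 ; 0/1/5/13/10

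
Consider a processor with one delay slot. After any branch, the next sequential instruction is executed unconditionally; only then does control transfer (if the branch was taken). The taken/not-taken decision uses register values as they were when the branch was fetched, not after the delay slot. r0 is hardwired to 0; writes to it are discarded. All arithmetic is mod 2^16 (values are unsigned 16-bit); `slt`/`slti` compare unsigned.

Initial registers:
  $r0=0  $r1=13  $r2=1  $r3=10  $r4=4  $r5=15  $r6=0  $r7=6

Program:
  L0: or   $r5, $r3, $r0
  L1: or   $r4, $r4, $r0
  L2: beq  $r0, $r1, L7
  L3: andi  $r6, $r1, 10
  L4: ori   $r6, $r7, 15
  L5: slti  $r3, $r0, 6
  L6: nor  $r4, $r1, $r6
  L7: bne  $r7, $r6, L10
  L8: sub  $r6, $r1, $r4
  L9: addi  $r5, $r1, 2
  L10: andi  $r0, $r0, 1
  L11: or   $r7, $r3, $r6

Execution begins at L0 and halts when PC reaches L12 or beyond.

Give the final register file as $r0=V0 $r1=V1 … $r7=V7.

[0] or   $r5, $r3, $r0  →  {$r0:0, $r1:13, $r2:1, $r3:10, $r4:4, $r5:10, $r6:0, $r7:6}
[1] or   $r4, $r4, $r0  →  {$r0:0, $r1:13, $r2:1, $r3:10, $r4:4, $r5:10, $r6:0, $r7:6}
[2] beq  $r0, $r1, L7  →  {$r0:0, $r1:13, $r2:1, $r3:10, $r4:4, $r5:10, $r6:0, $r7:6}  ⟨branch fallthrough⟩
[3] andi  $r6, $r1, 10  →  {$r0:0, $r1:13, $r2:1, $r3:10, $r4:4, $r5:10, $r6:8, $r7:6}
[4] ori   $r6, $r7, 15  →  {$r0:0, $r1:13, $r2:1, $r3:10, $r4:4, $r5:10, $r6:15, $r7:6}
[5] slti  $r3, $r0, 6  →  {$r0:0, $r1:13, $r2:1, $r3:1, $r4:4, $r5:10, $r6:15, $r7:6}
[6] nor  $r4, $r1, $r6  →  {$r0:0, $r1:13, $r2:1, $r3:1, $r4:65520, $r5:10, $r6:15, $r7:6}
[7] bne  $r7, $r6, L10  →  {$r0:0, $r1:13, $r2:1, $r3:1, $r4:65520, $r5:10, $r6:15, $r7:6}  ⟨branch taken⟩
[8] sub  $r6, $r1, $r4  →  {$r0:0, $r1:13, $r2:1, $r3:1, $r4:65520, $r5:10, $r6:29, $r7:6}
[10] andi  $r0, $r0, 1  →  {$r0:0, $r1:13, $r2:1, $r3:1, $r4:65520, $r5:10, $r6:29, $r7:6}
[11] or   $r7, $r3, $r6  →  {$r0:0, $r1:13, $r2:1, $r3:1, $r4:65520, $r5:10, $r6:29, $r7:29}

$r0=0 $r1=13 $r2=1 $r3=1 $r4=65520 $r5=10 $r6=29 $r7=29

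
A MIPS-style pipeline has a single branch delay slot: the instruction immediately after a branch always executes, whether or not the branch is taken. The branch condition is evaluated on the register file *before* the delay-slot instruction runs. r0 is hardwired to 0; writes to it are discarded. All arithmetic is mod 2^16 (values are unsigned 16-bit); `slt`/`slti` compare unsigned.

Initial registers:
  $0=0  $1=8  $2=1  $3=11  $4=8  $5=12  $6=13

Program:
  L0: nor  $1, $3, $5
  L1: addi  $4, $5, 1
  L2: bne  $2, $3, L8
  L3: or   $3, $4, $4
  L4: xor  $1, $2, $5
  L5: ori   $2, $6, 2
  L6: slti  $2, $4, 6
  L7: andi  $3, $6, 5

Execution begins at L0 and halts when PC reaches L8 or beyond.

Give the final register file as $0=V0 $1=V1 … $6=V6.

PC=0  nor  $1, $3, $5        | $0=0 $1=65520 $2=1 $3=11 $4=8 $5=12 $6=13
PC=1  addi  $4, $5, 1        | $0=0 $1=65520 $2=1 $3=11 $4=13 $5=12 $6=13
PC=2  bne  $2, $3, L8        | $0=0 $1=65520 $2=1 $3=11 $4=13 $5=12 $6=13  [TAKEN]
PC=3  or   $3, $4, $4        | $0=0 $1=65520 $2=1 $3=13 $4=13 $5=12 $6=13

$0=0 $1=65520 $2=1 $3=13 $4=13 $5=12 $6=13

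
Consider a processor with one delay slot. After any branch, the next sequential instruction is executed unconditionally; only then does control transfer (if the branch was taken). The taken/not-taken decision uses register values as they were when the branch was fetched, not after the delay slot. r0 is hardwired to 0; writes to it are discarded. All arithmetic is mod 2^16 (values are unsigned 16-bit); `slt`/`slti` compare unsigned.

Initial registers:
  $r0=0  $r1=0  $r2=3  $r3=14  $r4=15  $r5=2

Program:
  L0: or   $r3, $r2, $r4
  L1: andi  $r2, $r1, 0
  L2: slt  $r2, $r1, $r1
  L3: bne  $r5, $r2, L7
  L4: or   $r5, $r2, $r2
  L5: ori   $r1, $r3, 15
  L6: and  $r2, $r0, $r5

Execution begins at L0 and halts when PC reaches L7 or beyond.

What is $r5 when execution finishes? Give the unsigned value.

0

#0 or   $r3, $r2, $r4 ; 0/0/3/15/15/2
#1 andi  $r2, $r1, 0 ; 0/0/0/15/15/2
#2 slt  $r2, $r1, $r1 ; 0/0/0/15/15/2
#3 bne  $r5, $r2, L7 ; 0/0/0/15/15/2 ; →target
#4 or   $r5, $r2, $r2 ; 0/0/0/15/15/0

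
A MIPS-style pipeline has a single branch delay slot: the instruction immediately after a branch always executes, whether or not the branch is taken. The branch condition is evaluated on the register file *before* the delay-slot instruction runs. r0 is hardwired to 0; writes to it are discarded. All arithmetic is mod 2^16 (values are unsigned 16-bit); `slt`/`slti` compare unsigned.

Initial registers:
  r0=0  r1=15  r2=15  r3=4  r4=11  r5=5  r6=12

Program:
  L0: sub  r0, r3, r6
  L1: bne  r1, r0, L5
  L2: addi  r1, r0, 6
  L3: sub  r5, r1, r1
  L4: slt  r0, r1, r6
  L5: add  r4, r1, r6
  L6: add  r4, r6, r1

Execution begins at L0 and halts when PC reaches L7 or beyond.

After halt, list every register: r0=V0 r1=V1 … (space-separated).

PC=0  sub  r0, r3, r6        | r0=0 r1=15 r2=15 r3=4 r4=11 r5=5 r6=12
PC=1  bne  r1, r0, L5        | r0=0 r1=15 r2=15 r3=4 r4=11 r5=5 r6=12  [TAKEN]
PC=2  addi  r1, r0, 6        | r0=0 r1=6 r2=15 r3=4 r4=11 r5=5 r6=12
PC=5  add  r4, r1, r6        | r0=0 r1=6 r2=15 r3=4 r4=18 r5=5 r6=12
PC=6  add  r4, r6, r1        | r0=0 r1=6 r2=15 r3=4 r4=18 r5=5 r6=12

r0=0 r1=6 r2=15 r3=4 r4=18 r5=5 r6=12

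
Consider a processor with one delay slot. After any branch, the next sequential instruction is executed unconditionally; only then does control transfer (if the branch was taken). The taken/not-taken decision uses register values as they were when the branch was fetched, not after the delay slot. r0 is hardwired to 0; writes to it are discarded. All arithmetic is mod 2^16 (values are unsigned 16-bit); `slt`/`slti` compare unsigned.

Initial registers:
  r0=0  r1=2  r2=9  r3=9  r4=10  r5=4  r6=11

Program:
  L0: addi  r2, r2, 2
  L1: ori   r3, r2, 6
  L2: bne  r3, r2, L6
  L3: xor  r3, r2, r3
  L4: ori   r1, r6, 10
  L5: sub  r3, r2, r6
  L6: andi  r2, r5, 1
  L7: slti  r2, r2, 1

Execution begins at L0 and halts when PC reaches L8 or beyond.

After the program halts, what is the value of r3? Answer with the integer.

PC=0  addi  r2, r2, 2        | r0=0 r1=2 r2=11 r3=9 r4=10 r5=4 r6=11
PC=1  ori   r3, r2, 6        | r0=0 r1=2 r2=11 r3=15 r4=10 r5=4 r6=11
PC=2  bne  r3, r2, L6        | r0=0 r1=2 r2=11 r3=15 r4=10 r5=4 r6=11  [TAKEN]
PC=3  xor  r3, r2, r3        | r0=0 r1=2 r2=11 r3=4 r4=10 r5=4 r6=11
PC=6  andi  r2, r5, 1        | r0=0 r1=2 r2=0 r3=4 r4=10 r5=4 r6=11
PC=7  slti  r2, r2, 1        | r0=0 r1=2 r2=1 r3=4 r4=10 r5=4 r6=11

4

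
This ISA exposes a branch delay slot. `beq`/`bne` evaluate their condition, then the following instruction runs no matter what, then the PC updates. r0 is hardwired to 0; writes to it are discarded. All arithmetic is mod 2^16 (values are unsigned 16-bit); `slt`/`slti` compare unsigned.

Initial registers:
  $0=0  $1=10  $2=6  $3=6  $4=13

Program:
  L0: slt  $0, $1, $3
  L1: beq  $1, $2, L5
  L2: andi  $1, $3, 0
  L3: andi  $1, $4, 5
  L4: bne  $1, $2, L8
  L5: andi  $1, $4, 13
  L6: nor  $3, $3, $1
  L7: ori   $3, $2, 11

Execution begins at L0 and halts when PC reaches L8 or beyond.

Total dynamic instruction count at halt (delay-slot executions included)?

6

[0] slt  $0, $1, $3  →  {$0:0, $1:10, $2:6, $3:6, $4:13}
[1] beq  $1, $2, L5  →  {$0:0, $1:10, $2:6, $3:6, $4:13}  ⟨branch fallthrough⟩
[2] andi  $1, $3, 0  →  {$0:0, $1:0, $2:6, $3:6, $4:13}
[3] andi  $1, $4, 5  →  {$0:0, $1:5, $2:6, $3:6, $4:13}
[4] bne  $1, $2, L8  →  {$0:0, $1:5, $2:6, $3:6, $4:13}  ⟨branch taken⟩
[5] andi  $1, $4, 13  →  {$0:0, $1:13, $2:6, $3:6, $4:13}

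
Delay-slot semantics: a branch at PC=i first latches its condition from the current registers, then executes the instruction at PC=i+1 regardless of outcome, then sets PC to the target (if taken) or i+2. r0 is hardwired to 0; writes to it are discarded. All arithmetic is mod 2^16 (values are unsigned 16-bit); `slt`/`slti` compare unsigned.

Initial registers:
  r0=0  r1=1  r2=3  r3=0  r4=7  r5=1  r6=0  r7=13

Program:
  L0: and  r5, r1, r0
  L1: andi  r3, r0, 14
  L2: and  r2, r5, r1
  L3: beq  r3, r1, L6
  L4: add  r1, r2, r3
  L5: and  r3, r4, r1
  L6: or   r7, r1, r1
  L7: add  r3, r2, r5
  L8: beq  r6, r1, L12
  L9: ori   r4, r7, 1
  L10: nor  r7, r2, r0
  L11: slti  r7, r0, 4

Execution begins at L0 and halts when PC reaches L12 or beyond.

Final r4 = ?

PC=0  and  r5, r1, r0        | r0=0 r1=1 r2=3 r3=0 r4=7 r5=0 r6=0 r7=13
PC=1  andi  r3, r0, 14       | r0=0 r1=1 r2=3 r3=0 r4=7 r5=0 r6=0 r7=13
PC=2  and  r2, r5, r1        | r0=0 r1=1 r2=0 r3=0 r4=7 r5=0 r6=0 r7=13
PC=3  beq  r3, r1, L6        | r0=0 r1=1 r2=0 r3=0 r4=7 r5=0 r6=0 r7=13  [not taken]
PC=4  add  r1, r2, r3        | r0=0 r1=0 r2=0 r3=0 r4=7 r5=0 r6=0 r7=13
PC=5  and  r3, r4, r1        | r0=0 r1=0 r2=0 r3=0 r4=7 r5=0 r6=0 r7=13
PC=6  or   r7, r1, r1        | r0=0 r1=0 r2=0 r3=0 r4=7 r5=0 r6=0 r7=0
PC=7  add  r3, r2, r5        | r0=0 r1=0 r2=0 r3=0 r4=7 r5=0 r6=0 r7=0
PC=8  beq  r6, r1, L12       | r0=0 r1=0 r2=0 r3=0 r4=7 r5=0 r6=0 r7=0  [TAKEN]
PC=9  ori   r4, r7, 1        | r0=0 r1=0 r2=0 r3=0 r4=1 r5=0 r6=0 r7=0

1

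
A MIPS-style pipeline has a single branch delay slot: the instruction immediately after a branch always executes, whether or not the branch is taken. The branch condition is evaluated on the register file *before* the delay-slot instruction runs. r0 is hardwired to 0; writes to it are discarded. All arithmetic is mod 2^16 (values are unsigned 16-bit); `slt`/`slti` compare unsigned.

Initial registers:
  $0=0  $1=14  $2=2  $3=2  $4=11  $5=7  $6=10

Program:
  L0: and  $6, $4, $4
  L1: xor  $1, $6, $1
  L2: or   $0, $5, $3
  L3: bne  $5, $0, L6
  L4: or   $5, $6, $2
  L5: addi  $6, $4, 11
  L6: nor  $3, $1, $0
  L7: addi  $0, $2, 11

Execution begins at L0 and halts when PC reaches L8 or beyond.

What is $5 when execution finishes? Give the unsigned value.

11

  step pc=0: and  $6, $4, $4  regs=(0,14,2,2,11,7,11)
  step pc=1: xor  $1, $6, $1  regs=(0,5,2,2,11,7,11)
  step pc=2: or   $0, $5, $3  regs=(0,5,2,2,11,7,11)
  step pc=3: bne  $5, $0, L6  cond=T  regs=(0,5,2,2,11,7,11)
  step pc=4: or   $5, $6, $2  regs=(0,5,2,2,11,11,11)
  step pc=6: nor  $3, $1, $0  regs=(0,5,2,65530,11,11,11)
  step pc=7: addi  $0, $2, 11  regs=(0,5,2,65530,11,11,11)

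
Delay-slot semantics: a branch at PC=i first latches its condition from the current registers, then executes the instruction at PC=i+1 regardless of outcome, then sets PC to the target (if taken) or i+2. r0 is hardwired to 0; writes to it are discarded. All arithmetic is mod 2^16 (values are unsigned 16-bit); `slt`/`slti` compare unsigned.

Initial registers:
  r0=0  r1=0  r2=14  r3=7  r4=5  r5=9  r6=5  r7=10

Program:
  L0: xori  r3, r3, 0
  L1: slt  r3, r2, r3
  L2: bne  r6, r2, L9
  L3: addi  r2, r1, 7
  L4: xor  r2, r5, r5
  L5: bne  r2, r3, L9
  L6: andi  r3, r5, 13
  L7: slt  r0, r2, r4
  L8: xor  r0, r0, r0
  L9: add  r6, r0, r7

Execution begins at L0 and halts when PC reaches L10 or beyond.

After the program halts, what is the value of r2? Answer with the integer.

#0 xori  r3, r3, 0 ; 0/0/14/7/5/9/5/10
#1 slt  r3, r2, r3 ; 0/0/14/0/5/9/5/10
#2 bne  r6, r2, L9 ; 0/0/14/0/5/9/5/10 ; →target
#3 addi  r2, r1, 7 ; 0/0/7/0/5/9/5/10
#9 add  r6, r0, r7 ; 0/0/7/0/5/9/10/10

7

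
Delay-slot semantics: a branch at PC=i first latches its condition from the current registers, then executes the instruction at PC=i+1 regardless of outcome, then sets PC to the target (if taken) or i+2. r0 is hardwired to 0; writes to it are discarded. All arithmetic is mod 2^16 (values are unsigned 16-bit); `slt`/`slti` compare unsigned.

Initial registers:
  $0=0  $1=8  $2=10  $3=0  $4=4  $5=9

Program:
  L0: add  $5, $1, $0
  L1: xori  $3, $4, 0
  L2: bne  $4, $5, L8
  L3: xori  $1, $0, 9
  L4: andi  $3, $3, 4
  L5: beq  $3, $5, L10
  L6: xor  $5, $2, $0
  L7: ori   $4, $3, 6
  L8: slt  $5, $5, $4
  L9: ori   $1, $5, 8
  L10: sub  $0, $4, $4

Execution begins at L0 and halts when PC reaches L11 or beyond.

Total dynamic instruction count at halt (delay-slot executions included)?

7

PC=0  add  $5, $1, $0        | $0=0 $1=8 $2=10 $3=0 $4=4 $5=8
PC=1  xori  $3, $4, 0        | $0=0 $1=8 $2=10 $3=4 $4=4 $5=8
PC=2  bne  $4, $5, L8        | $0=0 $1=8 $2=10 $3=4 $4=4 $5=8  [TAKEN]
PC=3  xori  $1, $0, 9        | $0=0 $1=9 $2=10 $3=4 $4=4 $5=8
PC=8  slt  $5, $5, $4        | $0=0 $1=9 $2=10 $3=4 $4=4 $5=0
PC=9  ori   $1, $5, 8        | $0=0 $1=8 $2=10 $3=4 $4=4 $5=0
PC=10 sub  $0, $4, $4        | $0=0 $1=8 $2=10 $3=4 $4=4 $5=0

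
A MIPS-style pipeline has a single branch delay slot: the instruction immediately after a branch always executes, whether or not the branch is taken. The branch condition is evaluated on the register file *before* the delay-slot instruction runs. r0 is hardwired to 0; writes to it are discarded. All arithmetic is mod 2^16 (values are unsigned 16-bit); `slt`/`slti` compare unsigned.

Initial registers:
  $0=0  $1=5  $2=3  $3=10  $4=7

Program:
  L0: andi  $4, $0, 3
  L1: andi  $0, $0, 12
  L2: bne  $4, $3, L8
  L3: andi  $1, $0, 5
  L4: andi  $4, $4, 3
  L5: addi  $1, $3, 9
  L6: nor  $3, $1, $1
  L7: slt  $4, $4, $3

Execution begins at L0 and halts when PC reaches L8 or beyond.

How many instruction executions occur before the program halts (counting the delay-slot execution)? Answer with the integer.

  step pc=0: andi  $4, $0, 3  regs=(0,5,3,10,0)
  step pc=1: andi  $0, $0, 12  regs=(0,5,3,10,0)
  step pc=2: bne  $4, $3, L8  cond=T  regs=(0,5,3,10,0)
  step pc=3: andi  $1, $0, 5  regs=(0,0,3,10,0)

4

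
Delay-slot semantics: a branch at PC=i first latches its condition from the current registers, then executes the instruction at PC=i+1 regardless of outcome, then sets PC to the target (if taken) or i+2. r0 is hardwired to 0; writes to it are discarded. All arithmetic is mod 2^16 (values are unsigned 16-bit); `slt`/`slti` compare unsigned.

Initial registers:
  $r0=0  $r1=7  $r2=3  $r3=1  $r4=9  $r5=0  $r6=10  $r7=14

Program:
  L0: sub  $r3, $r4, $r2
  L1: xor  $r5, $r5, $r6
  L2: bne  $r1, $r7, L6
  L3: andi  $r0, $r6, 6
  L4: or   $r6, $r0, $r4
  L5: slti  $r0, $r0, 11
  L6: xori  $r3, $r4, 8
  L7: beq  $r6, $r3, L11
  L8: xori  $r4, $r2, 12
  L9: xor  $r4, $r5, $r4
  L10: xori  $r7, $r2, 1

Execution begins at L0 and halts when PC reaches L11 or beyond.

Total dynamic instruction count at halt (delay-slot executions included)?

#0 sub  $r3, $r4, $r2 ; 0/7/3/6/9/0/10/14
#1 xor  $r5, $r5, $r6 ; 0/7/3/6/9/10/10/14
#2 bne  $r1, $r7, L6 ; 0/7/3/6/9/10/10/14 ; →target
#3 andi  $r0, $r6, 6 ; 0/7/3/6/9/10/10/14
#6 xori  $r3, $r4, 8 ; 0/7/3/1/9/10/10/14
#7 beq  $r6, $r3, L11 ; 0/7/3/1/9/10/10/14 ; →fallthru
#8 xori  $r4, $r2, 12 ; 0/7/3/1/15/10/10/14
#9 xor  $r4, $r5, $r4 ; 0/7/3/1/5/10/10/14
#10 xori  $r7, $r2, 1 ; 0/7/3/1/5/10/10/2

9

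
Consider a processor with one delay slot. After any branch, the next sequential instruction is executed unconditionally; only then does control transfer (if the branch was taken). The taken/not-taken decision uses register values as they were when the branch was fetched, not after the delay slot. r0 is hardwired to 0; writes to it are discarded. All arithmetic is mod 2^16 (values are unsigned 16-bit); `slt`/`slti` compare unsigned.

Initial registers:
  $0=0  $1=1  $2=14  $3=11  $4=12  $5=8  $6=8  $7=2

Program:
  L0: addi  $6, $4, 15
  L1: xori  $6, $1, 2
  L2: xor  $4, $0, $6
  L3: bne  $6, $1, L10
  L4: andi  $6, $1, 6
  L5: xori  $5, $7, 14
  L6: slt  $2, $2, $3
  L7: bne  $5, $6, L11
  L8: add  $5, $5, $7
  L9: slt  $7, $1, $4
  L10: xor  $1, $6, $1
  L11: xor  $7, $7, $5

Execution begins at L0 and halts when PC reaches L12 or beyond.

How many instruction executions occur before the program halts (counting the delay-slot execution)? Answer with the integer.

7

PC=0  addi  $6, $4, 15       | $0=0 $1=1 $2=14 $3=11 $4=12 $5=8 $6=27 $7=2
PC=1  xori  $6, $1, 2        | $0=0 $1=1 $2=14 $3=11 $4=12 $5=8 $6=3 $7=2
PC=2  xor  $4, $0, $6        | $0=0 $1=1 $2=14 $3=11 $4=3 $5=8 $6=3 $7=2
PC=3  bne  $6, $1, L10       | $0=0 $1=1 $2=14 $3=11 $4=3 $5=8 $6=3 $7=2  [TAKEN]
PC=4  andi  $6, $1, 6        | $0=0 $1=1 $2=14 $3=11 $4=3 $5=8 $6=0 $7=2
PC=10 xor  $1, $6, $1        | $0=0 $1=1 $2=14 $3=11 $4=3 $5=8 $6=0 $7=2
PC=11 xor  $7, $7, $5        | $0=0 $1=1 $2=14 $3=11 $4=3 $5=8 $6=0 $7=10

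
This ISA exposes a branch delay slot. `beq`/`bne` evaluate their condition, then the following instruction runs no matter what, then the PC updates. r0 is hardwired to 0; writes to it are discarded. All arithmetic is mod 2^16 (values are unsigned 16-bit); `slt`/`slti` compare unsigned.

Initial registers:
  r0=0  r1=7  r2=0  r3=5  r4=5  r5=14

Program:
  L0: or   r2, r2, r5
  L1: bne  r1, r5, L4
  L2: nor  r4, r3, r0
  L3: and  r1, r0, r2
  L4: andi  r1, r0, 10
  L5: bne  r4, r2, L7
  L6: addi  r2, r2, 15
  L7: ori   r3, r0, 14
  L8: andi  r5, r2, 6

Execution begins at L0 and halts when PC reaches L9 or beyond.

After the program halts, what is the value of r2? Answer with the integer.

PC=0  or   r2, r2, r5        | r0=0 r1=7 r2=14 r3=5 r4=5 r5=14
PC=1  bne  r1, r5, L4        | r0=0 r1=7 r2=14 r3=5 r4=5 r5=14  [TAKEN]
PC=2  nor  r4, r3, r0        | r0=0 r1=7 r2=14 r3=5 r4=65530 r5=14
PC=4  andi  r1, r0, 10       | r0=0 r1=0 r2=14 r3=5 r4=65530 r5=14
PC=5  bne  r4, r2, L7        | r0=0 r1=0 r2=14 r3=5 r4=65530 r5=14  [TAKEN]
PC=6  addi  r2, r2, 15       | r0=0 r1=0 r2=29 r3=5 r4=65530 r5=14
PC=7  ori   r3, r0, 14       | r0=0 r1=0 r2=29 r3=14 r4=65530 r5=14
PC=8  andi  r5, r2, 6        | r0=0 r1=0 r2=29 r3=14 r4=65530 r5=4

29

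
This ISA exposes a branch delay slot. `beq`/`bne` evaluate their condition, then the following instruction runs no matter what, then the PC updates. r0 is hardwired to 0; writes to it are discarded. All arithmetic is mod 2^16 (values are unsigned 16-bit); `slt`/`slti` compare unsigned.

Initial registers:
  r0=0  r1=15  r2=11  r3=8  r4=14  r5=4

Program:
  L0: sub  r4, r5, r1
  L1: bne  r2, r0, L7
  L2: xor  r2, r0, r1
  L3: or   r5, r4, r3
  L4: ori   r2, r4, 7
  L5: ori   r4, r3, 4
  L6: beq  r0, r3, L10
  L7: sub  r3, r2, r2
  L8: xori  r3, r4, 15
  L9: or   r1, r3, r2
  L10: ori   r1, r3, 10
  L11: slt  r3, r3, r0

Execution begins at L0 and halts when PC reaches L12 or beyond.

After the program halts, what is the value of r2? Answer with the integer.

#0 sub  r4, r5, r1 ; 0/15/11/8/65525/4
#1 bne  r2, r0, L7 ; 0/15/11/8/65525/4 ; →target
#2 xor  r2, r0, r1 ; 0/15/15/8/65525/4
#7 sub  r3, r2, r2 ; 0/15/15/0/65525/4
#8 xori  r3, r4, 15 ; 0/15/15/65530/65525/4
#9 or   r1, r3, r2 ; 0/65535/15/65530/65525/4
#10 ori   r1, r3, 10 ; 0/65530/15/65530/65525/4
#11 slt  r3, r3, r0 ; 0/65530/15/0/65525/4

15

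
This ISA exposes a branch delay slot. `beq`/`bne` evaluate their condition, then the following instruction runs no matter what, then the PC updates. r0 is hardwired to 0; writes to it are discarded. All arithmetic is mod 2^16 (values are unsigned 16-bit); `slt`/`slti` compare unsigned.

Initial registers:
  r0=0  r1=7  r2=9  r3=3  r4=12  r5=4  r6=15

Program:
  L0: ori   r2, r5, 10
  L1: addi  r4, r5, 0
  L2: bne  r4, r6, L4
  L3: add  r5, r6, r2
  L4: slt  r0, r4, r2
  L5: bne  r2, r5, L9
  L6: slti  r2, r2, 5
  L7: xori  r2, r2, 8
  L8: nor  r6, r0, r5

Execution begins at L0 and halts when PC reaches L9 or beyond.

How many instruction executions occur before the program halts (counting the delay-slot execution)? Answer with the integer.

7

  step pc=0: ori   r2, r5, 10  regs=(0,7,14,3,12,4,15)
  step pc=1: addi  r4, r5, 0  regs=(0,7,14,3,4,4,15)
  step pc=2: bne  r4, r6, L4  cond=T  regs=(0,7,14,3,4,4,15)
  step pc=3: add  r5, r6, r2  regs=(0,7,14,3,4,29,15)
  step pc=4: slt  r0, r4, r2  regs=(0,7,14,3,4,29,15)
  step pc=5: bne  r2, r5, L9  cond=T  regs=(0,7,14,3,4,29,15)
  step pc=6: slti  r2, r2, 5  regs=(0,7,0,3,4,29,15)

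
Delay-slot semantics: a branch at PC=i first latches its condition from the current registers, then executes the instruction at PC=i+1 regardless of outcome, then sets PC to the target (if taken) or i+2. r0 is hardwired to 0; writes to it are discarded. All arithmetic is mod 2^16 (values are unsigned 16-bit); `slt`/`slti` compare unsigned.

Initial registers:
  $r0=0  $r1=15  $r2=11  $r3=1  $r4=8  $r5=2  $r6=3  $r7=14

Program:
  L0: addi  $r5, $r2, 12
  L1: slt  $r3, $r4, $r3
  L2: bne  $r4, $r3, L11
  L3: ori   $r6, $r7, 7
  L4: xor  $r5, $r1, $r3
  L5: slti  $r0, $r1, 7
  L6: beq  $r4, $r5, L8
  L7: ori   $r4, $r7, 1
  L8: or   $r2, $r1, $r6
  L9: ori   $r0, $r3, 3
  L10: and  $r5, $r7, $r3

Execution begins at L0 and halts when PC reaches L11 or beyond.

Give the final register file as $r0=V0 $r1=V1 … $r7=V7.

PC=0  addi  $r5, $r2, 12     | $r0=0 $r1=15 $r2=11 $r3=1 $r4=8 $r5=23 $r6=3 $r7=14
PC=1  slt  $r3, $r4, $r3     | $r0=0 $r1=15 $r2=11 $r3=0 $r4=8 $r5=23 $r6=3 $r7=14
PC=2  bne  $r4, $r3, L11     | $r0=0 $r1=15 $r2=11 $r3=0 $r4=8 $r5=23 $r6=3 $r7=14  [TAKEN]
PC=3  ori   $r6, $r7, 7      | $r0=0 $r1=15 $r2=11 $r3=0 $r4=8 $r5=23 $r6=15 $r7=14

$r0=0 $r1=15 $r2=11 $r3=0 $r4=8 $r5=23 $r6=15 $r7=14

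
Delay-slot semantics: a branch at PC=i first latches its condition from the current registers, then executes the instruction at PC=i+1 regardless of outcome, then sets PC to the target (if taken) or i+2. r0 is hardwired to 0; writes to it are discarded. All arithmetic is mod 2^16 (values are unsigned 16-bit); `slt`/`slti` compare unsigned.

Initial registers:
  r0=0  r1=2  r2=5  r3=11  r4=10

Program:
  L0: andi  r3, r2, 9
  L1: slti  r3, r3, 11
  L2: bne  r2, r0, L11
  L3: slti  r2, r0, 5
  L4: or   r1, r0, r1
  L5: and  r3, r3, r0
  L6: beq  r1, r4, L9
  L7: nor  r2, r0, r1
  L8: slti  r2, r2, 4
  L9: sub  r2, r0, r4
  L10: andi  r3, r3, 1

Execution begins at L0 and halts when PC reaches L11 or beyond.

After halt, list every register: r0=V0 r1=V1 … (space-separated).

r0=0 r1=2 r2=1 r3=1 r4=10

[0] andi  r3, r2, 9  →  {r0:0, r1:2, r2:5, r3:1, r4:10}
[1] slti  r3, r3, 11  →  {r0:0, r1:2, r2:5, r3:1, r4:10}
[2] bne  r2, r0, L11  →  {r0:0, r1:2, r2:5, r3:1, r4:10}  ⟨branch taken⟩
[3] slti  r2, r0, 5  →  {r0:0, r1:2, r2:1, r3:1, r4:10}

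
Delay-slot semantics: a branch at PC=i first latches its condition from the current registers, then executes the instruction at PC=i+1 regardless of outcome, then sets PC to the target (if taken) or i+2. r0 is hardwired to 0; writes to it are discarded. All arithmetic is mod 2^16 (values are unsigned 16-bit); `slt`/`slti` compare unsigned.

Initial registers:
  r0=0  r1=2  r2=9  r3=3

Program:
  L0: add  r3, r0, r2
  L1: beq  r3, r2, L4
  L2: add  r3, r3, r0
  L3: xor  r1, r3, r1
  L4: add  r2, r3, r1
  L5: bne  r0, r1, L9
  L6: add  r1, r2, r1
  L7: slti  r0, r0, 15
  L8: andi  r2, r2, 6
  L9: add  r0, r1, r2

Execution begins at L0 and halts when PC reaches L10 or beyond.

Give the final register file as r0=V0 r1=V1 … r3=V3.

#0 add  r3, r0, r2 ; 0/2/9/9
#1 beq  r3, r2, L4 ; 0/2/9/9 ; →target
#2 add  r3, r3, r0 ; 0/2/9/9
#4 add  r2, r3, r1 ; 0/2/11/9
#5 bne  r0, r1, L9 ; 0/2/11/9 ; →target
#6 add  r1, r2, r1 ; 0/13/11/9
#9 add  r0, r1, r2 ; 0/13/11/9

r0=0 r1=13 r2=11 r3=9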